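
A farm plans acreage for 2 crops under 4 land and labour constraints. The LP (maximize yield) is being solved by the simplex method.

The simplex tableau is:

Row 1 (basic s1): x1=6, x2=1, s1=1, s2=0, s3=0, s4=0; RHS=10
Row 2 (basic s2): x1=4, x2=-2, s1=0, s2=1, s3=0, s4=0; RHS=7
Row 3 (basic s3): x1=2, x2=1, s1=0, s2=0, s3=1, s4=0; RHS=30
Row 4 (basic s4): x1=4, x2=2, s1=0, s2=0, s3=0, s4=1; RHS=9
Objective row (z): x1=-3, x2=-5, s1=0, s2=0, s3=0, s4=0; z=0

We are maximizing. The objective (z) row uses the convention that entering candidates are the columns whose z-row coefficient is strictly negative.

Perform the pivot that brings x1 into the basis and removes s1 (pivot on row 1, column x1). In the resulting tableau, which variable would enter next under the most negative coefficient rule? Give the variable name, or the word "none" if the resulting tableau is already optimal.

Pivot element 6. New z-row = old z-row − (-3)·(row 1/6).
Updated z-row coefficients: x1: 0, x2: -9/2, s1: 1/2, s2: 0, s3: 0, s4: 0.
The most negative is -9/2 in column x2, so x2 would enter next.

x2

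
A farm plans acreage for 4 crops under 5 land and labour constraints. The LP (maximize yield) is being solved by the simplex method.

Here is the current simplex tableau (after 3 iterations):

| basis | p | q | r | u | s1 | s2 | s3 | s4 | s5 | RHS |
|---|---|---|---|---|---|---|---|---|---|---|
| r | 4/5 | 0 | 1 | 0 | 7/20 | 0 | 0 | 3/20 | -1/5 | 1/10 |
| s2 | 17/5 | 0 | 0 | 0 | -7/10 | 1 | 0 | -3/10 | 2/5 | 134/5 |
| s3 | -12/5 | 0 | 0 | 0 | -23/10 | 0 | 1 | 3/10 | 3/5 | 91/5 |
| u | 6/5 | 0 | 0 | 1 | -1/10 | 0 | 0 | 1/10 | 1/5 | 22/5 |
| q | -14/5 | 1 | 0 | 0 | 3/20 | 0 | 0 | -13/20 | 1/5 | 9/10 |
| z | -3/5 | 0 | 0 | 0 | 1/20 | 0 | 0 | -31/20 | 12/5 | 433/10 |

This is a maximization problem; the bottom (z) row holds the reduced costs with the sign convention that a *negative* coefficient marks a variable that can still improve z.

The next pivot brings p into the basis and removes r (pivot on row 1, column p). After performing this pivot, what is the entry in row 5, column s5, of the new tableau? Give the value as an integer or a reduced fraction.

-1/2

Pivot element is row 1, column p: 4/5.
Normalize row 1: new (row 1, s5) = (-1/5)/(4/5) = -1/4.
row 5 ← row 5 − (-14/5)·(new row 1): 1/5 − (-14/5)·(-1/4) = -1/2.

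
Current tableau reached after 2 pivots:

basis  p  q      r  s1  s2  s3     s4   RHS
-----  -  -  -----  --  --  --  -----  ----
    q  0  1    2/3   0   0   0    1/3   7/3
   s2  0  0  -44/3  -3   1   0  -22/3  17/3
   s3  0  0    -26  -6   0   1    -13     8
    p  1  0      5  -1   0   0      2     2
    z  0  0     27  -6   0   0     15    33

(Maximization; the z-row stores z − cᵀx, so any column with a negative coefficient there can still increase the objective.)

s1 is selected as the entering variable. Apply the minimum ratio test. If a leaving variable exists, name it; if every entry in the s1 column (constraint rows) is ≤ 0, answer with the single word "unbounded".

s1-column entries: row 1: 0, row 2: -3, row 3: -6, row 4: -1. All ≤ 0, so s1 can increase without bound; the LP is unbounded in this direction.

unbounded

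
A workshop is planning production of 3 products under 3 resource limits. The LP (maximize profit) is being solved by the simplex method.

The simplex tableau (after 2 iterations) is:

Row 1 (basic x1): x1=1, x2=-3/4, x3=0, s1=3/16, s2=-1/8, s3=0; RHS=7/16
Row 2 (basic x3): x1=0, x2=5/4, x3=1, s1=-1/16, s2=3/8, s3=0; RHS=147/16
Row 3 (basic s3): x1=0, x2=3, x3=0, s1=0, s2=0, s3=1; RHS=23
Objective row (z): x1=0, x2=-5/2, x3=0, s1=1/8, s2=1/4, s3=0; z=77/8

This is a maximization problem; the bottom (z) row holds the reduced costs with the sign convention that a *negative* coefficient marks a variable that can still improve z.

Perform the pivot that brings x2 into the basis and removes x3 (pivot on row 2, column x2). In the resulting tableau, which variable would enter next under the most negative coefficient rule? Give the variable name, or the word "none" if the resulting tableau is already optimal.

Pivot element 5/4. New z-row = old z-row − (-5/2)·(row 2/(5/4)).
Updated z-row coefficients: x1: 0, x2: 0, x3: 2, s1: 0, s2: 1, s3: 0.
No coefficient is strictly negative; the tableau after this pivot is optimal.

none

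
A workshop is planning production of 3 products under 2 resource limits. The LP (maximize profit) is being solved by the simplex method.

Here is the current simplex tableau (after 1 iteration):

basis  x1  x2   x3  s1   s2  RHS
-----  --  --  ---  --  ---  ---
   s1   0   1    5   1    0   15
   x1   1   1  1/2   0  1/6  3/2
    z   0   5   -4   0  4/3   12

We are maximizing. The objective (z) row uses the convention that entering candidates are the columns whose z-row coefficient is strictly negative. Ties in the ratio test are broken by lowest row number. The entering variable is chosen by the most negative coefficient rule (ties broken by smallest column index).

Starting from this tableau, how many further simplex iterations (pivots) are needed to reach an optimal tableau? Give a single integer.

pivot: x3 in, s1 out → z = 24
No improving column remains; optimal.

1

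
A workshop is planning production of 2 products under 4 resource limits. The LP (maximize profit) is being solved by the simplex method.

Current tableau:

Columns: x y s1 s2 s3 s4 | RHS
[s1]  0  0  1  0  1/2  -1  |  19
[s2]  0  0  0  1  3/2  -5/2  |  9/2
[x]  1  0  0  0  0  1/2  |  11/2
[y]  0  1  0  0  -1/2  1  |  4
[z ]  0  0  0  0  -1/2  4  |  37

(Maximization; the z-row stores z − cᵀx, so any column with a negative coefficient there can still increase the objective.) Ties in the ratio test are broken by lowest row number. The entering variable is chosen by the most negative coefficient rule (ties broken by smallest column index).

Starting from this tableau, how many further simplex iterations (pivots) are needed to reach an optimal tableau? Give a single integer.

1

pivot: s3 in, s2 out → z = 77/2
No improving column remains; optimal.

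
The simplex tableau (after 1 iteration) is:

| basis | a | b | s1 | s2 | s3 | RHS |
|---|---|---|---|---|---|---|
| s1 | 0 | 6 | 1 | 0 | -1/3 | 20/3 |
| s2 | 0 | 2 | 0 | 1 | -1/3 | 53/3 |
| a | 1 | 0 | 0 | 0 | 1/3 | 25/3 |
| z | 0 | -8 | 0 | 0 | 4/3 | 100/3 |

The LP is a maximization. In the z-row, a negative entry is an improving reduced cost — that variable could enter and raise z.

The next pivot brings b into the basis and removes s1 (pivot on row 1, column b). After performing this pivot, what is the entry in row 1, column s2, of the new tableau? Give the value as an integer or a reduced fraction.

Pivot element is row 1, column b: 6.
Normalize row 1: new (row 1, s2) = 0/6 = 0.
Row 1 is the pivot row, so the entry is 0.

0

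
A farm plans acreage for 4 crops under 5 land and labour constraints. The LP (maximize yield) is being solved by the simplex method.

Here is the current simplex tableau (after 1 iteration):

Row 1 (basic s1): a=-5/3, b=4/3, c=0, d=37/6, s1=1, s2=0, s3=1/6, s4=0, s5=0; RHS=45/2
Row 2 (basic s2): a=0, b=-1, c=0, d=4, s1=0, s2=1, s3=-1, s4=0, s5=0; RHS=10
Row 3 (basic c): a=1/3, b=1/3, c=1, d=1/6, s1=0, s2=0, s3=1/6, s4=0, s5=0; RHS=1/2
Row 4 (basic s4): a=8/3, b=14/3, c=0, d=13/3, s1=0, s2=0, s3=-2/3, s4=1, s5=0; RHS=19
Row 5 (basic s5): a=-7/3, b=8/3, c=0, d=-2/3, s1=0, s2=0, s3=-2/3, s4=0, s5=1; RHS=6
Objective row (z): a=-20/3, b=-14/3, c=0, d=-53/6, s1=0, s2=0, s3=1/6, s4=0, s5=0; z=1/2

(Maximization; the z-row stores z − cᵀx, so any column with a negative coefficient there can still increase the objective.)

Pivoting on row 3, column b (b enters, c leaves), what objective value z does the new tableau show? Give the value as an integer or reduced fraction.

Minimum ratio for b: (1/2)/(1/3) = 3/2.
z changes by −(z-row coeff of b)·ratio = −(-14/3)·(3/2) = 7.
New z = 1/2 + 7 = 15/2.

15/2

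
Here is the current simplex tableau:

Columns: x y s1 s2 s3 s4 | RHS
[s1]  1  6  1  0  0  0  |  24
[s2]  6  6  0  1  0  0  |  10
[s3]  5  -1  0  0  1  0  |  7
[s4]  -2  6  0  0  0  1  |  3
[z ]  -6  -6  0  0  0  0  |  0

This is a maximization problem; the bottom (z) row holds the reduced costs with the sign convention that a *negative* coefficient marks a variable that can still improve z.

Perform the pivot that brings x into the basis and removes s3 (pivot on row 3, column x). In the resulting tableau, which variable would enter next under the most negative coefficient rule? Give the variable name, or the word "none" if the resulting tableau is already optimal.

y

Pivot element 5. New z-row = old z-row − (-6)·(row 3/5).
Updated z-row coefficients: x: 0, y: -36/5, s1: 0, s2: 0, s3: 6/5, s4: 0.
The most negative is -36/5 in column y, so y would enter next.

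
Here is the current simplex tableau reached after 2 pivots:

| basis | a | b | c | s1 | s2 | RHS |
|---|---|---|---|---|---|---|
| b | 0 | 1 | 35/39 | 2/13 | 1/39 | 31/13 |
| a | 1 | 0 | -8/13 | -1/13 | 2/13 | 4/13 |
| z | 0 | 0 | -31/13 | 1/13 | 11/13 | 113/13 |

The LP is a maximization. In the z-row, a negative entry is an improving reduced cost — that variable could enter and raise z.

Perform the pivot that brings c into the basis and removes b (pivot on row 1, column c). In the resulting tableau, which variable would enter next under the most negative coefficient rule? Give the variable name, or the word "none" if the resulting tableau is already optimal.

Pivot element 35/39. New z-row = old z-row − (-31/13)·(row 1/(35/39)).
Updated z-row coefficients: a: 0, b: 93/35, c: 0, s1: 17/35, s2: 32/35.
No coefficient is strictly negative; the tableau after this pivot is optimal.

none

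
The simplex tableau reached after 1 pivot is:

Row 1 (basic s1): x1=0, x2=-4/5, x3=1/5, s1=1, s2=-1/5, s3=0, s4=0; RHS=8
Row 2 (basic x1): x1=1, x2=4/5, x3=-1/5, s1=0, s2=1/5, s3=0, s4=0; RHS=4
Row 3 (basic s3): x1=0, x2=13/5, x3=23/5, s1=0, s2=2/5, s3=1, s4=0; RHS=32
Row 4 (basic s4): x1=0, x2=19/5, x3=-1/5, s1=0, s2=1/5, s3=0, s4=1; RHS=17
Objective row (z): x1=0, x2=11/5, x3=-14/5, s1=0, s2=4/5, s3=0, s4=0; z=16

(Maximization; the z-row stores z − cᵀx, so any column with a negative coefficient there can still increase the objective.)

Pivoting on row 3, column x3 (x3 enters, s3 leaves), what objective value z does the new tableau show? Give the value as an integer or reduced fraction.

816/23

Minimum ratio for x3: 32/(23/5) = 160/23.
z changes by −(z-row coeff of x3)·ratio = −(-14/5)·(160/23) = 448/23.
New z = 16 + (448/23) = 816/23.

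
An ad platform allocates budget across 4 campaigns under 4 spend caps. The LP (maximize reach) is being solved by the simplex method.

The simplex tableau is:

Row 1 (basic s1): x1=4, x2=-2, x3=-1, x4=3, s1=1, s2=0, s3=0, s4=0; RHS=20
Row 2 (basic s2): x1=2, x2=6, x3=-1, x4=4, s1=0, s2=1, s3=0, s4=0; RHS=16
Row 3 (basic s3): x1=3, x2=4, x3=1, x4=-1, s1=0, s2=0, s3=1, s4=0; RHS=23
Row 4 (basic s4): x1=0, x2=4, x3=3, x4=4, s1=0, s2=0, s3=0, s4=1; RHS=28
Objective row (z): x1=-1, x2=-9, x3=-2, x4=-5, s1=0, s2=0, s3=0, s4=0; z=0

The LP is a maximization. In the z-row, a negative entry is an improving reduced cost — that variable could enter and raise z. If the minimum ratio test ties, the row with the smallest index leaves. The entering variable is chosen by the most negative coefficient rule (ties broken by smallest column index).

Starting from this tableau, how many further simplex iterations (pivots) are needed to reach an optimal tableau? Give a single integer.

pivot: x2 in, s2 out → z = 24
pivot: x3 in, s4 out → z = 446/11
No improving column remains; optimal.

2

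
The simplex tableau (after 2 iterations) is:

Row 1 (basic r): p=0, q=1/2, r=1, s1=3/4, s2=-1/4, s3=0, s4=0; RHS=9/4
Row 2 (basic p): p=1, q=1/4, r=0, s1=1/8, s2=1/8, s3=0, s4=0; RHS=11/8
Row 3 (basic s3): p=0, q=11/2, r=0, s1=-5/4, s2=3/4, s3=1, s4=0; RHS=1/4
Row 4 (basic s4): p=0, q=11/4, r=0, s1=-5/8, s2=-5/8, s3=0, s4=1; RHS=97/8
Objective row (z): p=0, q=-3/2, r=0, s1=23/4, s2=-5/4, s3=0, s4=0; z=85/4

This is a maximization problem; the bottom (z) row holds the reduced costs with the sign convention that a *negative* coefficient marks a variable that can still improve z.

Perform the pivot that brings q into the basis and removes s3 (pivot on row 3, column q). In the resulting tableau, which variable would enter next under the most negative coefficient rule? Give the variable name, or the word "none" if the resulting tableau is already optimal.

Pivot element 11/2. New z-row = old z-row − (-3/2)·(row 3/(11/2)).
Updated z-row coefficients: p: 0, q: 0, r: 0, s1: 119/22, s2: -23/22, s3: 3/11, s4: 0.
The most negative is -23/22 in column s2, so s2 would enter next.

s2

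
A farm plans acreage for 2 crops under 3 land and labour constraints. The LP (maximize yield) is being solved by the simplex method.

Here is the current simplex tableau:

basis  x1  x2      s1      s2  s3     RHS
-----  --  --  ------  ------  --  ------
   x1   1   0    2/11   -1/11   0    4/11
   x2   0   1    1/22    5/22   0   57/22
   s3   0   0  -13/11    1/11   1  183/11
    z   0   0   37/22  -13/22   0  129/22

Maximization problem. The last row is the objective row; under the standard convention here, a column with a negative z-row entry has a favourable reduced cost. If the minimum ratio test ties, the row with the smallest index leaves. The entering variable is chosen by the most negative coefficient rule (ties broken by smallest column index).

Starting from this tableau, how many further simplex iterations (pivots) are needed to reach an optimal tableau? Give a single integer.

1

pivot: s2 in, x2 out → z = 63/5
No improving column remains; optimal.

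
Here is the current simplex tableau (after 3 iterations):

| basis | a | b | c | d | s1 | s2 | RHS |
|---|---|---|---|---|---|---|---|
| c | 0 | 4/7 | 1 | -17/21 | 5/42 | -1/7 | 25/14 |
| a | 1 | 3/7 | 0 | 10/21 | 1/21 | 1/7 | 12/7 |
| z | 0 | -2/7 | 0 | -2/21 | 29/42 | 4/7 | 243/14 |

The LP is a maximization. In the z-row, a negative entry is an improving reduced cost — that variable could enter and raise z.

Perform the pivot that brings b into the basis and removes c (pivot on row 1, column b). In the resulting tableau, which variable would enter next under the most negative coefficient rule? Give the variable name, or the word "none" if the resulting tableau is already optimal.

d

Pivot element 4/7. New z-row = old z-row − (-2/7)·(row 1/(4/7)).
Updated z-row coefficients: a: 0, b: 0, c: 1/2, d: -1/2, s1: 3/4, s2: 1/2.
The most negative is -1/2 in column d, so d would enter next.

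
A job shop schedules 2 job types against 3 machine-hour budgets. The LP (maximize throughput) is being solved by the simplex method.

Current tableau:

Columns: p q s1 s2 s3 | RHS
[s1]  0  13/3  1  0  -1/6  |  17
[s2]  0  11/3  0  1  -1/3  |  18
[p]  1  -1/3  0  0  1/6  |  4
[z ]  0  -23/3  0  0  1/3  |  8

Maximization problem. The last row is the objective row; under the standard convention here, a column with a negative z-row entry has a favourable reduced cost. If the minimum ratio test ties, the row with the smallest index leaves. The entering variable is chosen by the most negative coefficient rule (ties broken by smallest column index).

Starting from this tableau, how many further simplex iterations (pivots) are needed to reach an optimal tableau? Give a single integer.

1

pivot: q in, s1 out → z = 495/13
No improving column remains; optimal.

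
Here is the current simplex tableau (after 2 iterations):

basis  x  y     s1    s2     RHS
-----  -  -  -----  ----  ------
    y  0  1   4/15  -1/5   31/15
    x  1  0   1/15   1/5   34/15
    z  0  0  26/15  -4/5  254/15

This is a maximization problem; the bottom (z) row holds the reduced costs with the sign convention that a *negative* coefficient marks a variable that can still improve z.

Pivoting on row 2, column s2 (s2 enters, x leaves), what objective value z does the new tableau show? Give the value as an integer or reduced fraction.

26

Minimum ratio for s2: (34/15)/(1/5) = 34/3.
z changes by −(z-row coeff of s2)·ratio = −(-4/5)·(34/3) = 136/15.
New z = 254/15 + (136/15) = 26.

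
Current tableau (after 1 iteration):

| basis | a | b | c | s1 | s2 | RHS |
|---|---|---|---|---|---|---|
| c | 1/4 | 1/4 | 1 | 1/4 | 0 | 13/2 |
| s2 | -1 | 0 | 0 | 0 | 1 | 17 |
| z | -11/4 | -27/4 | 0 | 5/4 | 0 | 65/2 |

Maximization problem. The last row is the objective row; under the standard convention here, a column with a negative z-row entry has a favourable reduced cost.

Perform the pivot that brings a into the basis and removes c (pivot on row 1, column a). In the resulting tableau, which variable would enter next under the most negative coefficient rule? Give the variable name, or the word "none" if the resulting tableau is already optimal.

b

Pivot element 1/4. New z-row = old z-row − (-11/4)·(row 1/(1/4)).
Updated z-row coefficients: a: 0, b: -4, c: 11, s1: 4, s2: 0.
The most negative is -4 in column b, so b would enter next.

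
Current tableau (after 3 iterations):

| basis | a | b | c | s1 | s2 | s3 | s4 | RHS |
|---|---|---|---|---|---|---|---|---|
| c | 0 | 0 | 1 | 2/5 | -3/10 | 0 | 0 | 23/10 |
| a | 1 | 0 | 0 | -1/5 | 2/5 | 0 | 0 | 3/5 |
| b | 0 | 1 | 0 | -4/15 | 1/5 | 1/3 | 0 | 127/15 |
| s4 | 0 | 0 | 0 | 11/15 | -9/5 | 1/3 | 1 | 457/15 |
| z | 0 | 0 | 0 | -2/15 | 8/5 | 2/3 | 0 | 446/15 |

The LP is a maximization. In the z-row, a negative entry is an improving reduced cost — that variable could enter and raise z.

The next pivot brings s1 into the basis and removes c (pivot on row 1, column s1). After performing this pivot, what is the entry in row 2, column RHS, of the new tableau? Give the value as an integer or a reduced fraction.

Pivot element is row 1, column s1: 2/5.
Normalize row 1: new (row 1, RHS) = (23/10)/(2/5) = 23/4.
row 2 ← row 2 − (-1/5)·(new row 1): 3/5 − (-1/5)·(23/4) = 7/4.

7/4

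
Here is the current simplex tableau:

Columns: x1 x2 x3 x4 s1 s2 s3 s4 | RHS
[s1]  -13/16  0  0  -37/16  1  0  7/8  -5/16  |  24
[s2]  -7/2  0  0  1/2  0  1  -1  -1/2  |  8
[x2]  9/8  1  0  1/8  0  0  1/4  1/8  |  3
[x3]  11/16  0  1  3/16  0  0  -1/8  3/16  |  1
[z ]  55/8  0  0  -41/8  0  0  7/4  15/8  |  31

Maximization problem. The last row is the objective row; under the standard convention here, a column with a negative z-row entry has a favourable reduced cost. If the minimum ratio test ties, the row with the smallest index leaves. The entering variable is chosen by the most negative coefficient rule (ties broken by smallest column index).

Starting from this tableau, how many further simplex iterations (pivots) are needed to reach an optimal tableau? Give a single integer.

pivot: x4 in, x3 out → z = 175/3
pivot: s3 in, x2 out → z = 70
No improving column remains; optimal.

2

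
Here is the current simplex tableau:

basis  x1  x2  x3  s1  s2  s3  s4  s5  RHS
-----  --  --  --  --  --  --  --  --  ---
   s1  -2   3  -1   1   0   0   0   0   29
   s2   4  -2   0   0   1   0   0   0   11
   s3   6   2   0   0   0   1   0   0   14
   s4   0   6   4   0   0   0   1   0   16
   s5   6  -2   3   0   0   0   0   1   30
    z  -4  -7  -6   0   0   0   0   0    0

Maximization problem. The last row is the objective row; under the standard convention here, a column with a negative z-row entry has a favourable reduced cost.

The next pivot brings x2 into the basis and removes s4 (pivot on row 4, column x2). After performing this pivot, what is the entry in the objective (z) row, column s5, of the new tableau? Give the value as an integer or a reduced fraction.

0

Pivot element is row 4, column x2: 6.
Normalize row 4: new (row 4, s5) = 0/6 = 0.
z-row ← z-row − (-7)·(new row 4): 0 − (-7)·0 = 0.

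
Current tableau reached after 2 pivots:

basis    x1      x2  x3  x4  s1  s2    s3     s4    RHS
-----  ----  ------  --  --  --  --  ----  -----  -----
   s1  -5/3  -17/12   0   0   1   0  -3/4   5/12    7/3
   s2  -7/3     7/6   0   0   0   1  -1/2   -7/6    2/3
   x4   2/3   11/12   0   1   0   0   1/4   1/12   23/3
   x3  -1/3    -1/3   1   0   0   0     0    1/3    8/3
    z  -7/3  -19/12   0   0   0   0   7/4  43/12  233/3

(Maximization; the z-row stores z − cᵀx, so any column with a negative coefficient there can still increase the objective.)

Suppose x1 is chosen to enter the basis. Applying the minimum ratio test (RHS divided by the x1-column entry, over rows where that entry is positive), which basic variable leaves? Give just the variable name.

x4

Ratios: row 1 (s1): entry -5/3 ≤ 0, skip; row 2 (s2): entry -7/3 ≤ 0, skip; row 3 (x4): (23/3)/(2/3) = 23/2; row 4 (x3): entry -1/3 ≤ 0, skip.
Minimum ratio 23/2 is in the x4 row, so x4 leaves.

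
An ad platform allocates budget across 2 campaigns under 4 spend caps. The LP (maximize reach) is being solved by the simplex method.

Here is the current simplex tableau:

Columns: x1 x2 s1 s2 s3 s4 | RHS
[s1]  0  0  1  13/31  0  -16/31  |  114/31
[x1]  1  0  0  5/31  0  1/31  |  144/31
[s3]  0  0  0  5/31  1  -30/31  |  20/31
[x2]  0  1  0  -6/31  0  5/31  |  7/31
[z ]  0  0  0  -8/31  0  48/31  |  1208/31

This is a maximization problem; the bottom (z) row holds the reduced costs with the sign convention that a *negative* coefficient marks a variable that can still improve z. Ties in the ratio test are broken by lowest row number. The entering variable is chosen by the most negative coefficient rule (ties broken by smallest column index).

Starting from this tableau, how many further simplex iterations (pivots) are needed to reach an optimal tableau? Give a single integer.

1

pivot: s2 in, s3 out → z = 40
No improving column remains; optimal.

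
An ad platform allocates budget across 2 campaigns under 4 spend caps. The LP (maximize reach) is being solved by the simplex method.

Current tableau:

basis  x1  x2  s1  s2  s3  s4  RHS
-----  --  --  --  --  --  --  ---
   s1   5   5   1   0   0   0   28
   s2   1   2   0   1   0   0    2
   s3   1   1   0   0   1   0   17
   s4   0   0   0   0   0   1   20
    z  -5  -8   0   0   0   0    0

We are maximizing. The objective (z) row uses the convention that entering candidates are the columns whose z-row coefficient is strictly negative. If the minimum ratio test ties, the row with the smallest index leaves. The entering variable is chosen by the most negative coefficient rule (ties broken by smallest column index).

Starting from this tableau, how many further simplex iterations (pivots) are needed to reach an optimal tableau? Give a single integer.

2

pivot: x2 in, s2 out → z = 8
pivot: x1 in, x2 out → z = 10
No improving column remains; optimal.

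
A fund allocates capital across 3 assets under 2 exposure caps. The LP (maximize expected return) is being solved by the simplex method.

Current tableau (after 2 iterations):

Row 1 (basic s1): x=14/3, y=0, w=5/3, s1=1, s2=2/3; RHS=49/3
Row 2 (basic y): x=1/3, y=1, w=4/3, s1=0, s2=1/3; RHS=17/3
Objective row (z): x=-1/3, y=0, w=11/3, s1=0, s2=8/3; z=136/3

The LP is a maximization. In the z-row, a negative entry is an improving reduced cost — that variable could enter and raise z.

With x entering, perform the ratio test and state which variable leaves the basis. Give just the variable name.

s1

Ratios: row 1 (s1): (49/3)/(14/3) = 7/2; row 2 (y): (17/3)/(1/3) = 17.
Minimum ratio 7/2 is in the s1 row, so s1 leaves.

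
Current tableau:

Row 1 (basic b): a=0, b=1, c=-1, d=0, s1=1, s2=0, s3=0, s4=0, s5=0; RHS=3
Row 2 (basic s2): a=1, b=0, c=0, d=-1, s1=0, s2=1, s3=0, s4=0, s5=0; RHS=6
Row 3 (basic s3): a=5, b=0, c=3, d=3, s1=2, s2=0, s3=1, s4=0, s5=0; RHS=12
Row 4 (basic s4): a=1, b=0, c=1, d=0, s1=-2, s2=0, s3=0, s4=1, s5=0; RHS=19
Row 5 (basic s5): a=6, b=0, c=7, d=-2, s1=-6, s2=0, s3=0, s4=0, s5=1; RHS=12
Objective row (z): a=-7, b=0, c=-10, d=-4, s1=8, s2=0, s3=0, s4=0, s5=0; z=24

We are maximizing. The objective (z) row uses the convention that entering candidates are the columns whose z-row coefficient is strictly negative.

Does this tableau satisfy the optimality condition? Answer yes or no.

no

Column a has objective-row coefficient -7, which is negative; an improving pivot exists, so not yet optimal.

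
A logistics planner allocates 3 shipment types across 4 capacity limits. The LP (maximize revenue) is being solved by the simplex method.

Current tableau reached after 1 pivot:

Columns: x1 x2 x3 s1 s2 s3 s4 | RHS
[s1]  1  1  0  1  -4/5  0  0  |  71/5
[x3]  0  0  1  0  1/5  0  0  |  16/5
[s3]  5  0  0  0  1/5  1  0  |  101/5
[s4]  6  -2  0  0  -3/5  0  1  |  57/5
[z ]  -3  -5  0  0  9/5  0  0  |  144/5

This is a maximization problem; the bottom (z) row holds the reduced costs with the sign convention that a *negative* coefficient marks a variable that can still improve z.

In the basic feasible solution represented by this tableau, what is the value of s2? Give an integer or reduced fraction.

s2 is nonbasic (not in the basis column), so its value in the current BFS is 0.

0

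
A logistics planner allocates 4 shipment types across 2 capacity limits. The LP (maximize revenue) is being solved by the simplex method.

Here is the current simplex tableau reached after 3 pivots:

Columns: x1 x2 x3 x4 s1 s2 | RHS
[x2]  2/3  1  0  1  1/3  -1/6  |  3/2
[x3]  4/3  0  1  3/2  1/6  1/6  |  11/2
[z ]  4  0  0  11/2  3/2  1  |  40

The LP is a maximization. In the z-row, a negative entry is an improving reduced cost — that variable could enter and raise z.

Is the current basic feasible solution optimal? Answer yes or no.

yes

No objective-row coefficient is strictly negative, so no entering variable exists; the tableau is optimal.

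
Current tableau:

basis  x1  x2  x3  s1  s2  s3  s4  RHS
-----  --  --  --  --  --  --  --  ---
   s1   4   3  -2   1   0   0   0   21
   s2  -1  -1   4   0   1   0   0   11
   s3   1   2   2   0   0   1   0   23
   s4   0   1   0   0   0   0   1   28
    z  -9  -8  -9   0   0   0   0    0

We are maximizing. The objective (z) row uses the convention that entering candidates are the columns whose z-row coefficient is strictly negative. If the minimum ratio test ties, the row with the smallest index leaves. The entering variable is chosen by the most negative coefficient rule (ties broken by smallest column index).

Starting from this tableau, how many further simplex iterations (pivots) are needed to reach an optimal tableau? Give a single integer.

pivot: x1 in, s1 out → z = 189/4
pivot: x3 in, s2 out → z = 1539/14
pivot: x2 in, s3 out → z = 2389/20
No improving column remains; optimal.

3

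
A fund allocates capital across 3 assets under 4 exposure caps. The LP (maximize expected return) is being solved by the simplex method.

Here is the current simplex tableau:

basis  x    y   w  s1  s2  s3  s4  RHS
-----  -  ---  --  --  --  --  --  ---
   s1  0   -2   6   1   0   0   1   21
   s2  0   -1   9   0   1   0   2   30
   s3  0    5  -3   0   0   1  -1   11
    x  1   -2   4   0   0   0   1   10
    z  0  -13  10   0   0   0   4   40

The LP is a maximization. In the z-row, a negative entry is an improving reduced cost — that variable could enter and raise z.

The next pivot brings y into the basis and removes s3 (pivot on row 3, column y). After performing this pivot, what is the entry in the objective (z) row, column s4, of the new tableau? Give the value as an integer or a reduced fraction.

Pivot element is row 3, column y: 5.
Normalize row 3: new (row 3, s4) = (-1)/5 = -1/5.
z-row ← z-row − (-13)·(new row 3): 4 − (-13)·(-1/5) = 7/5.

7/5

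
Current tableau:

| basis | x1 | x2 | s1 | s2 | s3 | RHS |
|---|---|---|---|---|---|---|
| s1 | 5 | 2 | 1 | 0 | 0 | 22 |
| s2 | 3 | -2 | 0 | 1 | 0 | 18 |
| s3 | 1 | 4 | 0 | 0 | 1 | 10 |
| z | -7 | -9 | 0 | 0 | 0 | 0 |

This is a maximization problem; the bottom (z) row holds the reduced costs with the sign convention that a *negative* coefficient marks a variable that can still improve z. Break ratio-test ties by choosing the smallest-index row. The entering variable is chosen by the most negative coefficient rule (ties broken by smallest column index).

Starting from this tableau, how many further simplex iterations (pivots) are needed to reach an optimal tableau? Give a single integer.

pivot: x2 in, s3 out → z = 45/2
pivot: x1 in, s1 out → z = 364/9
No improving column remains; optimal.

2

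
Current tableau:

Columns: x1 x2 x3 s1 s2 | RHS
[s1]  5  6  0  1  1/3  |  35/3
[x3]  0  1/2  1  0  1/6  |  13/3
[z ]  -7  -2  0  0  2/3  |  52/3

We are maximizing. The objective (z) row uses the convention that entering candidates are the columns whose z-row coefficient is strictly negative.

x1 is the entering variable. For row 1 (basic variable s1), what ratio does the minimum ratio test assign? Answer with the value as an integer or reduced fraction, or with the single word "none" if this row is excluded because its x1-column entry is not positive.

7/3

Ratio = RHS / (x1 entry) = (35/3) / 5 = 7/3.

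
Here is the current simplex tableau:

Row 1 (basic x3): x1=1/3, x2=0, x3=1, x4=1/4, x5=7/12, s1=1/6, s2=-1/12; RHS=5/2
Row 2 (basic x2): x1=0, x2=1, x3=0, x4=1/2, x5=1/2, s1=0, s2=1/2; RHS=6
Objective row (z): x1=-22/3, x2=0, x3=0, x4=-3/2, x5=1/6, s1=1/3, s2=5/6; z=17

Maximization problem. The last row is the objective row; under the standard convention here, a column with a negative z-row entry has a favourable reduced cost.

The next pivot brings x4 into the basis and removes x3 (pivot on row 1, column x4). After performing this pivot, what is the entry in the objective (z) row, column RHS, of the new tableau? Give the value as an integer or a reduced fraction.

Pivot element is row 1, column x4: 1/4.
Normalize row 1: new (row 1, RHS) = (5/2)/(1/4) = 10.
z-row ← z-row − (-3/2)·(new row 1): 17 − (-3/2)·10 = 32.

32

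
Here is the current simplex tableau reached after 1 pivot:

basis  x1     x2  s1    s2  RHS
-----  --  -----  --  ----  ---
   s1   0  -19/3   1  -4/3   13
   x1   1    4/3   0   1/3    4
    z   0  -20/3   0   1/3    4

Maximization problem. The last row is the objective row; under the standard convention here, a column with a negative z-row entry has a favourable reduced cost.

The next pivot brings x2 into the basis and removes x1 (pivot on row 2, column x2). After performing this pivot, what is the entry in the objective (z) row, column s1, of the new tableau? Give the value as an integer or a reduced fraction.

Pivot element is row 2, column x2: 4/3.
Normalize row 2: new (row 2, s1) = 0/(4/3) = 0.
z-row ← z-row − (-20/3)·(new row 2): 0 − (-20/3)·0 = 0.

0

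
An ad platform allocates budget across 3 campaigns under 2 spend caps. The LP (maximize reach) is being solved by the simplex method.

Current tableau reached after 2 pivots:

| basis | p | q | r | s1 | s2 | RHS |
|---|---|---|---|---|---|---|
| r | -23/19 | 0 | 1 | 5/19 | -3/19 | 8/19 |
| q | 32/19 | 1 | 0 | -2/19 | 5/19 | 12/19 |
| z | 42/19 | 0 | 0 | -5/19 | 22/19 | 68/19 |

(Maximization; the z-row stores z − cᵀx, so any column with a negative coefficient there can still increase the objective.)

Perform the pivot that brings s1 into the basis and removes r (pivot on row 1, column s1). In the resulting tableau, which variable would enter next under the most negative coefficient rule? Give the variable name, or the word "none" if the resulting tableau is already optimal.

Pivot element 5/19. New z-row = old z-row − (-5/19)·(row 1/(5/19)).
Updated z-row coefficients: p: 1, q: 0, r: 1, s1: 0, s2: 1.
No coefficient is strictly negative; the tableau after this pivot is optimal.

none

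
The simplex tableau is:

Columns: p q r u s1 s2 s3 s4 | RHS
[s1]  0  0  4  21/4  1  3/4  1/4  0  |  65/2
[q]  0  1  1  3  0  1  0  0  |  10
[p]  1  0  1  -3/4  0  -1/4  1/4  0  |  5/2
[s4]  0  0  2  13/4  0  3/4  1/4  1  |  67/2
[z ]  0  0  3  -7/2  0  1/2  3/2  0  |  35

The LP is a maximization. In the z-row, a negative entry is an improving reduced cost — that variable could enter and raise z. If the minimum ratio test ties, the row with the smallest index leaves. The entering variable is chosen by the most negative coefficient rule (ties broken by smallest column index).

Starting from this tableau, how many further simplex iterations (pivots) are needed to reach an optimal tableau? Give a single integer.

1

pivot: u in, q out → z = 140/3
No improving column remains; optimal.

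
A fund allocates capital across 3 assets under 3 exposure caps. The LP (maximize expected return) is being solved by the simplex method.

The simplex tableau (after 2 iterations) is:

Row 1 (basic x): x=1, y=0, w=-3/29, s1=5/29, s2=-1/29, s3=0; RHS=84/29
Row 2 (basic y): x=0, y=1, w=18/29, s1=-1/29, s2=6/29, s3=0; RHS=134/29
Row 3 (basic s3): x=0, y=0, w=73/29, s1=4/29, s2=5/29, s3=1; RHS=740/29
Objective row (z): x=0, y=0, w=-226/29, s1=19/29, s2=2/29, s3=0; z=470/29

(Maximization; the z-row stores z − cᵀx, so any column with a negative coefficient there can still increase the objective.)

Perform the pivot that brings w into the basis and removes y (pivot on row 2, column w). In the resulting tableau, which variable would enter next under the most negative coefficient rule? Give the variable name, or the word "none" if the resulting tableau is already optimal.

none

Pivot element 18/29. New z-row = old z-row − (-226/29)·(row 2/(18/29)).
Updated z-row coefficients: x: 0, y: 113/9, w: 0, s1: 2/9, s2: 8/3, s3: 0.
No coefficient is strictly negative; the tableau after this pivot is optimal.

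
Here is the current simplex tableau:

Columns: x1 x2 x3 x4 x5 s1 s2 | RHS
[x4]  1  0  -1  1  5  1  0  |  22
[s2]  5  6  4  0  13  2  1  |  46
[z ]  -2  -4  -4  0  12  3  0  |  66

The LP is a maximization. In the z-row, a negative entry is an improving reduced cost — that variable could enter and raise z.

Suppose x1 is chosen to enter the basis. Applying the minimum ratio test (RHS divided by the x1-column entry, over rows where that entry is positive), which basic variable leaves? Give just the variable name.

s2

Ratios: row 1 (x4): 22/1 = 22; row 2 (s2): 46/5 = 46/5.
Minimum ratio 46/5 is in the s2 row, so s2 leaves.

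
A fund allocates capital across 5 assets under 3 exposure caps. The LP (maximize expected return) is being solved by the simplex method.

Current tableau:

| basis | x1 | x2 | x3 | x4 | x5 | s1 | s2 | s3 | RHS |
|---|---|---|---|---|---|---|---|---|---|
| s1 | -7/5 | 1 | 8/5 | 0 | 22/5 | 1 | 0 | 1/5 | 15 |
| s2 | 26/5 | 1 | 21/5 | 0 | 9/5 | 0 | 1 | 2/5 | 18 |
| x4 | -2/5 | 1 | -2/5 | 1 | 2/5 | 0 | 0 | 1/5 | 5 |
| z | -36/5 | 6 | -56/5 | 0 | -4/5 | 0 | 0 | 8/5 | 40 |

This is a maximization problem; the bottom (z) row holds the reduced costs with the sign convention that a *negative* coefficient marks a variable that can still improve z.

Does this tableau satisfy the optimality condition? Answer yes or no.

Column x1 has objective-row coefficient -36/5, which is negative; an improving pivot exists, so not yet optimal.

no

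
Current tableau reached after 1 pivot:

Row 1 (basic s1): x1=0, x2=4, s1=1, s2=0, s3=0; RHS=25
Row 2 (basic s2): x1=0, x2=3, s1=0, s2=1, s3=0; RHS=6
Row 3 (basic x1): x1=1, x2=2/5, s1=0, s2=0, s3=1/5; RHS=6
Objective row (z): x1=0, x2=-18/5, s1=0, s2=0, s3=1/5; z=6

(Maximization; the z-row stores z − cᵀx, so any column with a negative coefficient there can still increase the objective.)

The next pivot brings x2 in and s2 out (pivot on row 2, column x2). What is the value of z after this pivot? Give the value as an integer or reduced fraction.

66/5

Minimum ratio for x2: 6/3 = 2.
z changes by −(z-row coeff of x2)·ratio = −(-18/5)·2 = 36/5.
New z = 6 + (36/5) = 66/5.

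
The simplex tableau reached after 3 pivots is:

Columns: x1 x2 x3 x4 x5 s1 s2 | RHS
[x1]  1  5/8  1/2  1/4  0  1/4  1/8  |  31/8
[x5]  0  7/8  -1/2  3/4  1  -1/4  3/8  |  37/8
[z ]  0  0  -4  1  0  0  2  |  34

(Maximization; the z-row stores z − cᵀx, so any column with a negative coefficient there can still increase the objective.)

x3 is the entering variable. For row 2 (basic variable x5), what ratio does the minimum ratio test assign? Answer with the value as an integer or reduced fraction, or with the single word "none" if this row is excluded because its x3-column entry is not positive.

none

The x3 entry in row 2 is -1/2 ≤ 0, so this row gives no ratio.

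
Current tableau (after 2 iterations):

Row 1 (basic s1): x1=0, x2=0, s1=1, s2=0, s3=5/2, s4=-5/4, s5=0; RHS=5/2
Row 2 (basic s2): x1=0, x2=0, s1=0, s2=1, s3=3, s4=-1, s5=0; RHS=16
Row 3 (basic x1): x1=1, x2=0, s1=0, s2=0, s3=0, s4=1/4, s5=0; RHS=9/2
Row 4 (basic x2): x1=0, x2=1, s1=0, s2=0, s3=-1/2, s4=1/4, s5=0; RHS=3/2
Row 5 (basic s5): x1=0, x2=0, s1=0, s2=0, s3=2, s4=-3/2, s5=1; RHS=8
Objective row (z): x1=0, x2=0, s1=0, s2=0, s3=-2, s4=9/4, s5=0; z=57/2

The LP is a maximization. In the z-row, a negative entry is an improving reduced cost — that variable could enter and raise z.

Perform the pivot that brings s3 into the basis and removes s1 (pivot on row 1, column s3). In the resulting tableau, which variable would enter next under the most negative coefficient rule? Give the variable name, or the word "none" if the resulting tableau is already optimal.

none

Pivot element 5/2. New z-row = old z-row − (-2)·(row 1/(5/2)).
Updated z-row coefficients: x1: 0, x2: 0, s1: 4/5, s2: 0, s3: 0, s4: 5/4, s5: 0.
No coefficient is strictly negative; the tableau after this pivot is optimal.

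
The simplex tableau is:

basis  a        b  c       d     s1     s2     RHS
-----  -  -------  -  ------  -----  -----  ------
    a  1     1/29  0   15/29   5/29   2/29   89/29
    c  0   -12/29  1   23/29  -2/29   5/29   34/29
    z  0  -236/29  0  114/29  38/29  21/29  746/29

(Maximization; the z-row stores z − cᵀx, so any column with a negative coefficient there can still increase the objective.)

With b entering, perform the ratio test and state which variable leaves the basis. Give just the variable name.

Ratios: row 1 (a): (89/29)/(1/29) = 89; row 2 (c): entry -12/29 ≤ 0, skip.
Minimum ratio 89 is in the a row, so a leaves.

a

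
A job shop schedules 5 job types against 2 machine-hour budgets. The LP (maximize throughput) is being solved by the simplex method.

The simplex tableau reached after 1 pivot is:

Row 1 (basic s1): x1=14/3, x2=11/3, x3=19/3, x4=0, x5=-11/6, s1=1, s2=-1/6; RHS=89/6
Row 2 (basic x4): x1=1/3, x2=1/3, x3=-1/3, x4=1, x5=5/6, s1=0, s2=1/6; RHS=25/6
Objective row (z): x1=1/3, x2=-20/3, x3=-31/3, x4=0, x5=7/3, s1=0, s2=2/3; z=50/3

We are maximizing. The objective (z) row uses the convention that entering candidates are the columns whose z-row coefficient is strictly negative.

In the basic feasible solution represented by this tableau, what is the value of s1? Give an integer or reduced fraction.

s1 is basic (row 1); its value is the RHS of that row: 89/6.

89/6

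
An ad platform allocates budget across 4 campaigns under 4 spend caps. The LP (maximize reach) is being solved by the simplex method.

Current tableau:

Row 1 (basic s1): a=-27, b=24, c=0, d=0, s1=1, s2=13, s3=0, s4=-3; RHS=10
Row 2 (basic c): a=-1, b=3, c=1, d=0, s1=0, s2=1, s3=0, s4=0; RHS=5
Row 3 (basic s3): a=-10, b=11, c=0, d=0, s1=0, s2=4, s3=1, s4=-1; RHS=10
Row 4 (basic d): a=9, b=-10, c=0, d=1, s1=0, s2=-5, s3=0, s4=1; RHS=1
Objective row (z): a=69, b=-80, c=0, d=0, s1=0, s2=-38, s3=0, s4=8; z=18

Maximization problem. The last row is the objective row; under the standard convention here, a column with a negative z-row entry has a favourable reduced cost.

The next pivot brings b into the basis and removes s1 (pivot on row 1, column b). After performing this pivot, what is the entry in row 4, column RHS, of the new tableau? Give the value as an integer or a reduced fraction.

Pivot element is row 1, column b: 24.
Normalize row 1: new (row 1, RHS) = 10/24 = 5/12.
row 4 ← row 4 − (-10)·(new row 1): 1 − (-10)·(5/12) = 31/6.

31/6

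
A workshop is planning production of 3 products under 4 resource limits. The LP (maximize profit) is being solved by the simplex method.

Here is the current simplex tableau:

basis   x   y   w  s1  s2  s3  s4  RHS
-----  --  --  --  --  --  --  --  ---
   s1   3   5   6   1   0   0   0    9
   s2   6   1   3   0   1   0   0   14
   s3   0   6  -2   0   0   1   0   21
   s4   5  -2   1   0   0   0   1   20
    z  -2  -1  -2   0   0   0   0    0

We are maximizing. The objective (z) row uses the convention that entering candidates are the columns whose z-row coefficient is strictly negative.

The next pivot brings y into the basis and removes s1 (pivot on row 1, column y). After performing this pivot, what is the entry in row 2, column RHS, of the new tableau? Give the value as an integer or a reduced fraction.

Pivot element is row 1, column y: 5.
Normalize row 1: new (row 1, RHS) = 9/5 = 9/5.
row 2 ← row 2 − 1·(new row 1): 14 − 1·(9/5) = 61/5.

61/5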